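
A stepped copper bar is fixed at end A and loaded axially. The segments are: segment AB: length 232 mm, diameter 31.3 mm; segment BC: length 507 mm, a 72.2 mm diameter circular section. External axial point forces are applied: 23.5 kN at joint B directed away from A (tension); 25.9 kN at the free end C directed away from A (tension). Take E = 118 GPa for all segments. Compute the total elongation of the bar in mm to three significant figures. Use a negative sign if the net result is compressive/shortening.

Internal axial forces (sectioning from the free end, tension +): N_BC = 25.9 kN, N_AB = 49.4 kN.
A_AB = 769.4 mm².
A_BC = 4094 mm².
δ_AB = 49400·232/(769.4·118000) = 0.1262 mm
δ_BC = 25900·507/(4094·118000) = 0.02718 mm
δ = Σδ_i = 0.1534 mm.

0.153 mm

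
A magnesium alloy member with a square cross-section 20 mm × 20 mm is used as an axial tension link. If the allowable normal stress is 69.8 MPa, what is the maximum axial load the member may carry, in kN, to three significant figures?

27.9 kN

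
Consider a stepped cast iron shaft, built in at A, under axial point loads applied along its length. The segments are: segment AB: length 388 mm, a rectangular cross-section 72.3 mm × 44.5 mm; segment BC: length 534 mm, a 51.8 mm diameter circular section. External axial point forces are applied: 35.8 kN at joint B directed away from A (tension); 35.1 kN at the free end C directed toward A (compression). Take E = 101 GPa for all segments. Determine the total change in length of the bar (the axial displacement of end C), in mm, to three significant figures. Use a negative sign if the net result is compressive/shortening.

-0.0872 mm

Internal axial forces (sectioning from the free end, tension +): N_BC = -35.1 kN, N_AB = 0.7 kN.
A_AB = 3217 mm².
A_BC = 2107 mm².
δ_AB = 700·388/(3217·101000) = 0.0008358 mm
δ_BC = -35100·534/(2107·101000) = -0.08806 mm
δ = Σδ_i = -0.08722 mm.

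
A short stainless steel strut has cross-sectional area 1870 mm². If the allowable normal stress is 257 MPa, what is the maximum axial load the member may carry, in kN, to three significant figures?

P_max = σ_allow · A = 257 · 1870 = 480600 N = 480.6 kN.

481 kN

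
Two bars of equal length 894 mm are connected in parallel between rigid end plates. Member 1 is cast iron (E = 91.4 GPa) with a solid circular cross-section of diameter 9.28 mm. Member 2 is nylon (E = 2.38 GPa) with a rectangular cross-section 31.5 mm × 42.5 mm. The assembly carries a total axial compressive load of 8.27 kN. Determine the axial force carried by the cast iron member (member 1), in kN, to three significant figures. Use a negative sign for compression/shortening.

-5.46 kN

A_1 = 67.64 mm².
A_2 = 1339 mm².
Equal strain + equilibrium ⇒ each member carries load in proportion to AE: A₁E₁ = 6182000 N, A₂E₂ = 3186000 N, ΣAE = 9368000 N.
F₁ = P·A₁E₁/ΣAE = -8270·6182000/9368000 = -5457 N.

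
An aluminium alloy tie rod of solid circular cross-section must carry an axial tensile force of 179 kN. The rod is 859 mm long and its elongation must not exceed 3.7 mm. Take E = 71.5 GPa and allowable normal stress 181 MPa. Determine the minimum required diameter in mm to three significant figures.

35.5 mm

Required area A ≥ P/σ_allow = 179000/181 = 989 mm².
For a solid circular section, d ≥ √(4A/π) = 35.48 mm.
Elongation limit: A ≥ PL/(Eδ_allow) = 179000·859/(71500·3.7) = 581.2 mm² ⇒ d ≥ 27.2 mm.
The stress limit governs.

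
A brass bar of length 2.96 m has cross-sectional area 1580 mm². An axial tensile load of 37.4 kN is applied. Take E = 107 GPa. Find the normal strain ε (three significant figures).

σ = N/A = 23.67 MPa; ε = σ/E = 23.67/107000 = 2.212e-04.

2.21e-04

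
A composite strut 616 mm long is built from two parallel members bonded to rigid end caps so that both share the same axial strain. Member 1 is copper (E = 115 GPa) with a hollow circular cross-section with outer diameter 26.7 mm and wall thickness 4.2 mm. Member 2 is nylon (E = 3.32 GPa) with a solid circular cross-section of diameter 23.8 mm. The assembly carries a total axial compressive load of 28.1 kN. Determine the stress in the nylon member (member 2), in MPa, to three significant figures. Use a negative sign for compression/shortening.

-2.62 MPa

A_1 = 296.9 mm².
A_2 = 444.9 mm².
Equal strain + equilibrium ⇒ each member carries load in proportion to AE: A₁E₁ = 34140000 N, A₂E₂ = 1477000 N, ΣAE = 35620000 N.
σ₂ = P·E₂/ΣAE = -28100·3320/35620000 = -2.619 MPa.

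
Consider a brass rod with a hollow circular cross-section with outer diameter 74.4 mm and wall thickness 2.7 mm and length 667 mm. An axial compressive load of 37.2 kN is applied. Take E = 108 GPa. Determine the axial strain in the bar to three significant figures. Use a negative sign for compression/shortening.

-5.66e-04

A = 608.2 mm².
σ = N/A = -61.17 MPa; ε = σ/E = -61.17/108000 = -5.664e-04.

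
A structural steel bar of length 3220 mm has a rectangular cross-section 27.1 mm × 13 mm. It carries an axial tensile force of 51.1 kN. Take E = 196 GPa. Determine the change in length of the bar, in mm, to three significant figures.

2.38 mm

A = 352.3 mm².
δ_mech = NL/(AE) = 51100·3220/(352.3·196000) = 2.383 mm.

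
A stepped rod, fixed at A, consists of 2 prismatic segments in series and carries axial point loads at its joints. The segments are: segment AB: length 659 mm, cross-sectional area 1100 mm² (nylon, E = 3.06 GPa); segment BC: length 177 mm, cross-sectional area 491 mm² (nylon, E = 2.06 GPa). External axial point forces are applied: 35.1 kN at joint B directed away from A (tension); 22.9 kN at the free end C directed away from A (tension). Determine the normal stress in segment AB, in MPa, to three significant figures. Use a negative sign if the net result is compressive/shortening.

Internal axial forces (sectioning from the free end, tension +): N_BC = 22.9 kN, N_AB = 58 kN.
σ_AB = N_AB/A_AB = 58000/1100 = 52.73 MPa.

52.7 MPa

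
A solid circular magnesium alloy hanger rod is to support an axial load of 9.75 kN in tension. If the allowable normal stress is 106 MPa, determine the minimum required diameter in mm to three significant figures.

Required area A ≥ P/σ_allow = 9750/106 = 91.98 mm².
For a solid circular section, d ≥ √(4A/π) = 10.82 mm.

10.8 mm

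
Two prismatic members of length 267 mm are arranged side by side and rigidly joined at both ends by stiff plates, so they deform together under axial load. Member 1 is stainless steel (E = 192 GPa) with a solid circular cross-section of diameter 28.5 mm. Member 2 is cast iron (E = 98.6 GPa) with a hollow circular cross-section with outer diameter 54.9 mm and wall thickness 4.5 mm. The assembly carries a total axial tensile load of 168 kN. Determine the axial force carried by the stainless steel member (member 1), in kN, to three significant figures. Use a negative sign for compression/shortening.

A_1 = 637.9 mm².
A_2 = 712.5 mm².
Equal strain + equilibrium ⇒ each member carries load in proportion to AE: A₁E₁ = 122500000 N, A₂E₂ = 70250000 N, ΣAE = 192700000 N.
F₁ = P·A₁E₁/ΣAE = 168000·122500000/192700000 = 106800 N.

107 kN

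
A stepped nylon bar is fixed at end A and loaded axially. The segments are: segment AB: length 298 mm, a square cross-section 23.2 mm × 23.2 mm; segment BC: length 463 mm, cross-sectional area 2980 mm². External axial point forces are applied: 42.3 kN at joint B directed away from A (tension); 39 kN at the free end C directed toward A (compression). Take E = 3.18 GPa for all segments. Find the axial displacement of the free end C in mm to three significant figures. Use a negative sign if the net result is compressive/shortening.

Internal axial forces (sectioning from the free end, tension +): N_BC = -39 kN, N_AB = 3.3 kN.
A_AB = 538.2 mm².
δ_AB = 3300·298/(538.2·3180) = 0.5745 mm
δ_BC = -39000·463/(2980·3180) = -1.905 mm
δ = Σδ_i = -1.331 mm.

-1.33 mm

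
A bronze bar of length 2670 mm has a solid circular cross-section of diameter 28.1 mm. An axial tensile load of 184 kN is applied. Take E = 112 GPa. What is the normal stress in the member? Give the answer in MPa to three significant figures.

A = 620.2 mm².
σ = N/A = 184000/620.2 = 296.7 MPa.

297 MPa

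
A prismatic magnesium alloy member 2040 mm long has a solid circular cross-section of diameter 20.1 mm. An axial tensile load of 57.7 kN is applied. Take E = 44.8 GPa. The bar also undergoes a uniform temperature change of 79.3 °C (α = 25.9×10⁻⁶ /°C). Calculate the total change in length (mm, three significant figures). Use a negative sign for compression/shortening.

12.5 mm

A = 317.3 mm².
δ_mech = NL/(AE) = 57700·2040/(317.3·44800) = 8.28 mm.
δ_thermal = αLΔT = 25.9e-6·2040·79.3 = 4.19 mm.
δ = δ_mech + δ_thermal = 12.47 mm.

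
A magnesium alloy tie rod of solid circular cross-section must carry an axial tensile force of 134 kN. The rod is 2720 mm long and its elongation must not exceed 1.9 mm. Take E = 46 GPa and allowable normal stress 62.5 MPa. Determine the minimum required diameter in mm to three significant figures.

72.9 mm

Required area A ≥ P/σ_allow = 134000/62.5 = 2144 mm².
For a solid circular section, d ≥ √(4A/π) = 52.25 mm.
Elongation limit: A ≥ PL/(Eδ_allow) = 134000·2720/(46000·1.9) = 4170 mm² ⇒ d ≥ 72.87 mm.
The elongation limit governs.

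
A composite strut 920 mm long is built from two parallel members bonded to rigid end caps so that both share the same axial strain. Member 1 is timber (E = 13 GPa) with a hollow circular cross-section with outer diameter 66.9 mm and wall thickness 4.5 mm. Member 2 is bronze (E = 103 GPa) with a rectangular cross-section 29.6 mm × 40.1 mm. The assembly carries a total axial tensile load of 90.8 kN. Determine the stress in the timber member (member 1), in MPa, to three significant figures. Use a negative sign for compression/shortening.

8.83 MPa

A_1 = 882.2 mm².
A_2 = 1187 mm².
Equal strain + equilibrium ⇒ each member carries load in proportion to AE: A₁E₁ = 11470000 N, A₂E₂ = 122300000 N, ΣAE = 133700000 N.
σ₁ = P·E₁/ΣAE = 90800·13000/133700000 = 8.827 MPa.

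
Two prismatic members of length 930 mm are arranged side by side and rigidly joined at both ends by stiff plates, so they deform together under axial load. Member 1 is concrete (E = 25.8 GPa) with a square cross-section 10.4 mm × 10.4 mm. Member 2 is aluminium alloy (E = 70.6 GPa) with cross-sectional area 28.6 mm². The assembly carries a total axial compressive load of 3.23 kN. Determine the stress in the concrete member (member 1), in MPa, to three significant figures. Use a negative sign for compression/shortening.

-17.3 MPa

A_1 = 108.2 mm².
Equal strain + equilibrium ⇒ each member carries load in proportion to AE: A₁E₁ = 2791000 N, A₂E₂ = 2019000 N, ΣAE = 4810000 N.
σ₁ = P·E₁/ΣAE = -3230·25800/4810000 = -17.33 MPa.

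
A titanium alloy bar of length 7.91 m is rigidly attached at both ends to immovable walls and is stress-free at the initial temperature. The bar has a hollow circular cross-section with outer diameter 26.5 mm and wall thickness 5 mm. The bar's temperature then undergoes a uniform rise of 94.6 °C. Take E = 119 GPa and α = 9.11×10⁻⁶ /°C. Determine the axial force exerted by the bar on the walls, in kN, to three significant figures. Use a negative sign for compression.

Free thermal expansion αLΔT = 9.11e-6 · 7910 · 94.6 = 6.817 mm.
The walls impose strain ε = −(6.817)/7910 = -8.6181e-04; σ = Eε = 119000 · -8.6181e-04 = -102.6 MPa.
Wall reaction R = σ·A = -102.6·337.7 = -34630 N = -34.63 kN.

-34.6 kN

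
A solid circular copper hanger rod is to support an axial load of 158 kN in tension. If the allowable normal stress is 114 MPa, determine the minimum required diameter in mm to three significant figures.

42.0 mm

Required area A ≥ P/σ_allow = 158000/114 = 1386 mm².
For a solid circular section, d ≥ √(4A/π) = 42.01 mm.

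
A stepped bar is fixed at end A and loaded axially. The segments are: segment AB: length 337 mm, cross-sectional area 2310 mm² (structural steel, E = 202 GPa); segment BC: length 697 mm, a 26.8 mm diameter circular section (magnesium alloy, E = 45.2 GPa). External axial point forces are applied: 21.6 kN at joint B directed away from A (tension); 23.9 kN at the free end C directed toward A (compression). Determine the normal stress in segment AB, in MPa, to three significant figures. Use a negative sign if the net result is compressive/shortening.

-0.996 MPa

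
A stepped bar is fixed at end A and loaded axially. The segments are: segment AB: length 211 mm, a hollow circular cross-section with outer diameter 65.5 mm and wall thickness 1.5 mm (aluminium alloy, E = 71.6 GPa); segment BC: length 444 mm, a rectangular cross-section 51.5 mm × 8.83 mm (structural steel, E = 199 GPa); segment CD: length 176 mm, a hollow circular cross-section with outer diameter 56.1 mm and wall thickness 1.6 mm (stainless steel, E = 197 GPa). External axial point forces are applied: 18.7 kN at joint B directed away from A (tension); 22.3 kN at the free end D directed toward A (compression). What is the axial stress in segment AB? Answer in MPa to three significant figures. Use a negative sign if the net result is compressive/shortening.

-11.9 MPa

Internal axial forces (sectioning from the free end, tension +): N_CD = -22.3 kN, N_BC = -22.3 kN, N_AB = -3.6 kN.
A_AB = 301.6 mm².
σ_AB = N_AB/A_AB = -3600/301.6 = -11.94 MPa.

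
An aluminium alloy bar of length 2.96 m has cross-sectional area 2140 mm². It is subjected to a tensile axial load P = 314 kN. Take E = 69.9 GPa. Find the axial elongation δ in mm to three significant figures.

6.21 mm

δ_mech = NL/(AE) = 314000·2960/(2140·69900) = 6.213 mm.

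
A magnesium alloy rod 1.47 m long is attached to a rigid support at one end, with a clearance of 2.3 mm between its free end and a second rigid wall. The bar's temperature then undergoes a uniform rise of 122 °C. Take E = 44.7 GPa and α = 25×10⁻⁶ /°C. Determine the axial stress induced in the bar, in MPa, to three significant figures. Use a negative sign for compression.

Free thermal expansion αLΔT = 25e-6 · 1470 · 122 = 4.483 mm.
The walls engage after the gap closes; constrained expansion = 4.483 − 2.3 = 2.183 mm.
The walls impose strain ε = −(2.183)/1470 = -1.4854e-03; σ = Eε = 44700 · -1.4854e-03 = -66.4 MPa.

-66.4 MPa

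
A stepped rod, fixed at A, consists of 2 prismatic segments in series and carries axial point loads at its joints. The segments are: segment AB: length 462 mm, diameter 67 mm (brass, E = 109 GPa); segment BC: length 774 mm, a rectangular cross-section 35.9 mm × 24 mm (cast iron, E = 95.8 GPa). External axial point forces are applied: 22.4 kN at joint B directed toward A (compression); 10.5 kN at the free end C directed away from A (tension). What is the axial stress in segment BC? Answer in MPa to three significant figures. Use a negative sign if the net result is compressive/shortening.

12.2 MPa

Internal axial forces (sectioning from the free end, tension +): N_BC = 10.5 kN, N_AB = -11.9 kN.
A_BC = 861.6 mm².
σ_BC = N_BC/A_BC = 10500/861.6 = 12.19 MPa.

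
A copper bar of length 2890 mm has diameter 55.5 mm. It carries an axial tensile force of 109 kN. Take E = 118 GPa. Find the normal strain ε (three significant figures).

A = 2419 mm².
σ = N/A = 45.06 MPa; ε = σ/E = 45.06/118000 = 3.818e-04.

3.82e-04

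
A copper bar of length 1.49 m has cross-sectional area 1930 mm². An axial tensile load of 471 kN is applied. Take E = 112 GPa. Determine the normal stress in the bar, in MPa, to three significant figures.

244 MPa

σ = N/A = 471000/1930 = 244 MPa.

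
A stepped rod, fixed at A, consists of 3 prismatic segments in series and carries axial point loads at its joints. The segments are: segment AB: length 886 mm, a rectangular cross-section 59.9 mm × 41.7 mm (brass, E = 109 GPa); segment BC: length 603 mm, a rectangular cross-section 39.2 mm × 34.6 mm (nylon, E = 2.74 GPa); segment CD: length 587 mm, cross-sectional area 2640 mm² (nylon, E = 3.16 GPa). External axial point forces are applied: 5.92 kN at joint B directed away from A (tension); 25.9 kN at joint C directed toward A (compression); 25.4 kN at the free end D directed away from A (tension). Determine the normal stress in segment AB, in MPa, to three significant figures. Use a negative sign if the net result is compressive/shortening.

Internal axial forces (sectioning from the free end, tension +): N_CD = 25.4 kN, N_BC = -0.5 kN, N_AB = 5.42 kN.
A_AB = 2498 mm².
σ_AB = N_AB/A_AB = 5420/2498 = 2.17 MPa.

2.17 MPa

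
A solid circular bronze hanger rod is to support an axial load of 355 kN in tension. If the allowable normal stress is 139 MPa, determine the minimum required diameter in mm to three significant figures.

Required area A ≥ P/σ_allow = 355000/139 = 2554 mm².
For a solid circular section, d ≥ √(4A/π) = 57.02 mm.

57.0 mm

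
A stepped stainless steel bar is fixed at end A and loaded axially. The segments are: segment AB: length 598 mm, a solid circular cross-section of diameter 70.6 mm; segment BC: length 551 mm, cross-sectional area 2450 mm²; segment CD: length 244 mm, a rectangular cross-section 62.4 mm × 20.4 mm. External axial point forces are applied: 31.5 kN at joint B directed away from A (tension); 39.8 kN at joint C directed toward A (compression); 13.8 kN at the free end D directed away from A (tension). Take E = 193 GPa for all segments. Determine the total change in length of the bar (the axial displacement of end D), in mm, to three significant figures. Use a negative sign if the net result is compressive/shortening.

-0.0122 mm

Internal axial forces (sectioning from the free end, tension +): N_CD = 13.8 kN, N_BC = -26 kN, N_AB = 5.5 kN.
A_AB = 3915 mm².
A_CD = 1273 mm².
δ_AB = 5500·598/(3915·193000) = 0.004353 mm
δ_BC = -26000·551/(2450·193000) = -0.0303 mm
δ_CD = 13800·244/(1273·193000) = 0.01371 mm
δ = Σδ_i = -0.01224 mm.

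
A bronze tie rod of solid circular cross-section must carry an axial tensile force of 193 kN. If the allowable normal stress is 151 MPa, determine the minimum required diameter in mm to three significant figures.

40.3 mm

Required area A ≥ P/σ_allow = 193000/151 = 1278 mm².
For a solid circular section, d ≥ √(4A/π) = 40.34 mm.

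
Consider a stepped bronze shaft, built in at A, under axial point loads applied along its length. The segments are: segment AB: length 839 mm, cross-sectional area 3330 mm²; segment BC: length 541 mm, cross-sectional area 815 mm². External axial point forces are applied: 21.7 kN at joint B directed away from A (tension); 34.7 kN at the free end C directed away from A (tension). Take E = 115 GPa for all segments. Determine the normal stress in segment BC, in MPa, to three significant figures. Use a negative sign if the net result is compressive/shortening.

42.6 MPa

Internal axial forces (sectioning from the free end, tension +): N_BC = 34.7 kN, N_AB = 56.4 kN.
σ_BC = N_BC/A_BC = 34700/815 = 42.58 MPa.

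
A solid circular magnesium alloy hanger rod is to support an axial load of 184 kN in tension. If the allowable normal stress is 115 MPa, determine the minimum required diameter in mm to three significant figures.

45.1 mm

Required area A ≥ P/σ_allow = 184000/115 = 1600 mm².
For a solid circular section, d ≥ √(4A/π) = 45.14 mm.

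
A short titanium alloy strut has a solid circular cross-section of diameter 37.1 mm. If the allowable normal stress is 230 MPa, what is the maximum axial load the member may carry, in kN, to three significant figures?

A = 1081 mm².
P_max = σ_allow · A = 230 · 1081 = 248600 N = 248.6 kN.

249 kN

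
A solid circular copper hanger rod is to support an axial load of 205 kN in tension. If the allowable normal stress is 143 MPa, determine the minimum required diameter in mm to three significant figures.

Required area A ≥ P/σ_allow = 205000/143 = 1434 mm².
For a solid circular section, d ≥ √(4A/π) = 42.72 mm.

42.7 mm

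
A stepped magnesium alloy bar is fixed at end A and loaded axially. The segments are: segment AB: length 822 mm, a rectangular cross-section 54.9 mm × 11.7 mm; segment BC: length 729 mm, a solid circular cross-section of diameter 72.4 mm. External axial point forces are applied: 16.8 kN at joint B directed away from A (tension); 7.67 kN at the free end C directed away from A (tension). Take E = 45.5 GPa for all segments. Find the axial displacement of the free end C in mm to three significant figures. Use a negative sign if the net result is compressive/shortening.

0.718 mm

Internal axial forces (sectioning from the free end, tension +): N_BC = 7.67 kN, N_AB = 24.47 kN.
A_AB = 642.3 mm².
A_BC = 4117 mm².
δ_AB = 24470·822/(642.3·45500) = 0.6882 mm
δ_BC = 7670·729/(4117·45500) = 0.02985 mm
δ = Σδ_i = 0.7181 mm.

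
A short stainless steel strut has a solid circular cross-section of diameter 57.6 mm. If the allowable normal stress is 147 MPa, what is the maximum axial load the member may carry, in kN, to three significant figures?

383 kN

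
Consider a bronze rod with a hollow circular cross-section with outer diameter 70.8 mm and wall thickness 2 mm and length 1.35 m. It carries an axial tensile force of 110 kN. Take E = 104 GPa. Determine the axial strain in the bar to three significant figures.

A = 432.3 mm².
σ = N/A = 254.5 MPa; ε = σ/E = 254.5/104000 = 2.447e-03.

0.00245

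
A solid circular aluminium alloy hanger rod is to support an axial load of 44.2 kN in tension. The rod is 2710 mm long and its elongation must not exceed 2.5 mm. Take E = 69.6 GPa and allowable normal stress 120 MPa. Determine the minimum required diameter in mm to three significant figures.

Required area A ≥ P/σ_allow = 44200/120 = 368.3 mm².
For a solid circular section, d ≥ √(4A/π) = 21.66 mm.
Elongation limit: A ≥ PL/(Eδ_allow) = 44200·2710/(69600·2.5) = 688.4 mm² ⇒ d ≥ 29.61 mm.
The elongation limit governs.

29.6 mm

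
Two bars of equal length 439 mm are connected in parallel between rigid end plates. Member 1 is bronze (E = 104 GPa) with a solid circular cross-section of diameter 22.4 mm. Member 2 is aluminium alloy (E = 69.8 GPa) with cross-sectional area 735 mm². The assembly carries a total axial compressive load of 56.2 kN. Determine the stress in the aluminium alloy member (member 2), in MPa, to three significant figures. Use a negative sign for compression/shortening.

-42.5 MPa

A_1 = 394.1 mm².
Equal strain + equilibrium ⇒ each member carries load in proportion to AE: A₁E₁ = 40980000 N, A₂E₂ = 51300000 N, ΣAE = 92290000 N.
σ₂ = P·E₂/ΣAE = -56200·69800/92290000 = -42.51 MPa.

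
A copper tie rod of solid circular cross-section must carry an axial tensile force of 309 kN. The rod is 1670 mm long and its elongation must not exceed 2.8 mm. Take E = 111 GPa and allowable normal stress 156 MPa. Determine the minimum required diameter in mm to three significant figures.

50.2 mm

Required area A ≥ P/σ_allow = 309000/156 = 1981 mm².
For a solid circular section, d ≥ √(4A/π) = 50.22 mm.
Elongation limit: A ≥ PL/(Eδ_allow) = 309000·1670/(111000·2.8) = 1660 mm² ⇒ d ≥ 45.98 mm.
The stress limit governs.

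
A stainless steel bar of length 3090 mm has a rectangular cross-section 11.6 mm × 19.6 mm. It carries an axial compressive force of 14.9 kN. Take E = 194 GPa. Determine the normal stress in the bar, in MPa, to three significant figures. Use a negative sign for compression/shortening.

-65.5 MPa

A = 227.4 mm².
σ = N/A = -14900/227.4 = -65.53 MPa.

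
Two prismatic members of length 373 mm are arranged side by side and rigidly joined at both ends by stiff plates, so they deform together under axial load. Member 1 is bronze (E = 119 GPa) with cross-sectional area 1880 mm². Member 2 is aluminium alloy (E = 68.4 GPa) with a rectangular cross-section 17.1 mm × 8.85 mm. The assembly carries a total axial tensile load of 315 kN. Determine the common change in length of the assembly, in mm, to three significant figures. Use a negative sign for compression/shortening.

0.502 mm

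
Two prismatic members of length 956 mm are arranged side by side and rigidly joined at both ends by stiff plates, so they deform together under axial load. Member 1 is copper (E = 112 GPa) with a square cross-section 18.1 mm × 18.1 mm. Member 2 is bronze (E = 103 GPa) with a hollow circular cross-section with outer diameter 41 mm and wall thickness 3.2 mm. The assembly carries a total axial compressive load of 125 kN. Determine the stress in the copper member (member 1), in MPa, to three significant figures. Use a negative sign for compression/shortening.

A_1 = 327.6 mm².
A_2 = 380 mm².
Equal strain + equilibrium ⇒ each member carries load in proportion to AE: A₁E₁ = 36690000 N, A₂E₂ = 39140000 N, ΣAE = 75830000 N.
σ₁ = P·E₁/ΣAE = -125000·112000/75830000 = -184.6 MPa.

-185 MPa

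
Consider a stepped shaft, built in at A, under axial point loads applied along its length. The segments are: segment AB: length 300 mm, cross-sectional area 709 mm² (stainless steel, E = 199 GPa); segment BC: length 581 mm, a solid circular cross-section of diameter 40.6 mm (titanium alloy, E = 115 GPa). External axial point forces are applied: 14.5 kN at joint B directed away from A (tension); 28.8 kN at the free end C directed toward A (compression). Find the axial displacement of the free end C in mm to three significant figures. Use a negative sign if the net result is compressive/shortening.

Internal axial forces (sectioning from the free end, tension +): N_BC = -28.8 kN, N_AB = -14.3 kN.
A_BC = 1295 mm².
δ_AB = -14300·300/(709·199000) = -0.03041 mm
δ_BC = -28800·581/(1295·115000) = -0.1124 mm
δ = Σδ_i = -0.1428 mm.

-0.143 mm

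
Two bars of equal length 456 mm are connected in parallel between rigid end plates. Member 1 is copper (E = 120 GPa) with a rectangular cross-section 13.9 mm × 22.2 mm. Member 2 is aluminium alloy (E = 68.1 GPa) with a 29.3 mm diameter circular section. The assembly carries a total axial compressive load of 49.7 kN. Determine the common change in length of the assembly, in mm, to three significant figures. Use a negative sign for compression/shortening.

A_1 = 308.6 mm².
A_2 = 674.3 mm².
Equal strain + equilibrium ⇒ each member carries load in proportion to AE: A₁E₁ = 37030000 N, A₂E₂ = 45920000 N, ΣAE = 82950000 N.
δ = PL/ΣAE = -49700·456/82950000 = -0.2732 mm.

-0.273 mm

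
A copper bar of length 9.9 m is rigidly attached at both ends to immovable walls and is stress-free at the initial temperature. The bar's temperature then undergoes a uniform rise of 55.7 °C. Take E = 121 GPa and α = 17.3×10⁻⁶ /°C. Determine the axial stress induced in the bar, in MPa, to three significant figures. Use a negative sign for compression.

-117 MPa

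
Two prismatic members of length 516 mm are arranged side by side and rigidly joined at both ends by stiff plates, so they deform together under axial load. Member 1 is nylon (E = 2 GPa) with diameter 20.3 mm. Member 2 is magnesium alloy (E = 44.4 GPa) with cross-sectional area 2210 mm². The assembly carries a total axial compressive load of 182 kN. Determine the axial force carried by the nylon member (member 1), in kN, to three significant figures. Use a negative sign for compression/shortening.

A_1 = 323.7 mm².
Equal strain + equilibrium ⇒ each member carries load in proportion to AE: A₁E₁ = 647300 N, A₂E₂ = 98120000 N, ΣAE = 98770000 N.
F₁ = P·A₁E₁/ΣAE = -182000·647300/98770000 = -1193 N.

-1.19 kN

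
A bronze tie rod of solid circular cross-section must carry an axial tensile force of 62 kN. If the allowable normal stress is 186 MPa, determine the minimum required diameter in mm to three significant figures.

20.6 mm

Required area A ≥ P/σ_allow = 62000/186 = 333.3 mm².
For a solid circular section, d ≥ √(4A/π) = 20.6 mm.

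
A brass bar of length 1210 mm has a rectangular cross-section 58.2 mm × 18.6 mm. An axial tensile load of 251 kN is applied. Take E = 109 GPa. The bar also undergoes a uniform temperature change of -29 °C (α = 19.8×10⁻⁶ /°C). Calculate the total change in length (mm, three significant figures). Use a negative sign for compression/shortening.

A = 1083 mm².
δ_mech = NL/(AE) = 251000·1210/(1083·109000) = 2.574 mm.
δ_thermal = αLΔT = 19.8e-6·1210·-29 = -0.6948 mm.
δ = δ_mech + δ_thermal = 1.879 mm.

1.88 mm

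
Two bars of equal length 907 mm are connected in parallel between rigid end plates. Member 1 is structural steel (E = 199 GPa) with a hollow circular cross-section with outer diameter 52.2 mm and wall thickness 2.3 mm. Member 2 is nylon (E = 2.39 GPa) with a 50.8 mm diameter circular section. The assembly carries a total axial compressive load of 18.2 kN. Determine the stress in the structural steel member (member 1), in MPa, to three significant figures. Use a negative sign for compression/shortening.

-47.3 MPa

A_1 = 360.6 mm².
A_2 = 2027 mm².
Equal strain + equilibrium ⇒ each member carries load in proportion to AE: A₁E₁ = 71750000 N, A₂E₂ = 4844000 N, ΣAE = 76600000 N.
σ₁ = P·E₁/ΣAE = -18200·199000/76600000 = -47.28 MPa.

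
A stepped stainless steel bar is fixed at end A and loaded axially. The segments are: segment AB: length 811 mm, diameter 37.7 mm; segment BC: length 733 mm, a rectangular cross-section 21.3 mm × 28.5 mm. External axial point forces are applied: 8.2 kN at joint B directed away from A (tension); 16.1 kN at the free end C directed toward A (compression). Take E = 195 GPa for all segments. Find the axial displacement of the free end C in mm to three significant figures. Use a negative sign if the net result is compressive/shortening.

Internal axial forces (sectioning from the free end, tension +): N_BC = -16.1 kN, N_AB = -7.9 kN.
A_AB = 1116 mm².
A_BC = 607.1 mm².
δ_AB = -7900·811/(1116·195000) = -0.02943 mm
δ_BC = -16100·733/(607.1·195000) = -0.09969 mm
δ = Σδ_i = -0.1291 mm.

-0.129 mm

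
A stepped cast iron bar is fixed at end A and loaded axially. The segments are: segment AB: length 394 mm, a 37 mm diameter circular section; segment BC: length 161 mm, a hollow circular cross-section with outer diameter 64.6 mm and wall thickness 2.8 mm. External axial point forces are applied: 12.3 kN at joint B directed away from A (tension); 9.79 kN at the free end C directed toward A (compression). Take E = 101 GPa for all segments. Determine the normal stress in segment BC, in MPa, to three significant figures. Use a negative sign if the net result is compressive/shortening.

Internal axial forces (sectioning from the free end, tension +): N_BC = -9.79 kN, N_AB = 2.51 kN.
A_BC = 543.6 mm².
σ_BC = N_BC/A_BC = -9790/543.6 = -18.01 MPa.

-18.0 MPa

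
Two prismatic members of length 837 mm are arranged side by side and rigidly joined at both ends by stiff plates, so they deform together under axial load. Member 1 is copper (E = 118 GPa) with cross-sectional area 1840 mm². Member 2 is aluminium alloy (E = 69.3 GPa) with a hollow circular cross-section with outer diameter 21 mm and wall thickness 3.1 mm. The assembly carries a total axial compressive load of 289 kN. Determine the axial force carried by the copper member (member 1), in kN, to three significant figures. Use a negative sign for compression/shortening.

-274 kN

A_2 = 174.3 mm².
Equal strain + equilibrium ⇒ each member carries load in proportion to AE: A₁E₁ = 217100000 N, A₂E₂ = 12080000 N, ΣAE = 229200000 N.
F₁ = P·A₁E₁/ΣAE = -289000·217100000/229200000 = -273800 N.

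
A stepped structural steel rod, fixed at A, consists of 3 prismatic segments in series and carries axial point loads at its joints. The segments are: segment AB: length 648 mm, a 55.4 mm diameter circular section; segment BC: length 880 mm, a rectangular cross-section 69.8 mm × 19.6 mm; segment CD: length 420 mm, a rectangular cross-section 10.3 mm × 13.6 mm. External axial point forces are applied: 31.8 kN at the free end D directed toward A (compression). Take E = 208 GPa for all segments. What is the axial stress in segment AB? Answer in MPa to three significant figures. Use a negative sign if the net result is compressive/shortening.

-13.2 MPa

Internal axial forces (sectioning from the free end, tension +): N_CD = -31.8 kN, N_BC = -31.8 kN, N_AB = -31.8 kN.
A_AB = 2411 mm².
σ_AB = N_AB/A_AB = -31800/2411 = -13.19 MPa.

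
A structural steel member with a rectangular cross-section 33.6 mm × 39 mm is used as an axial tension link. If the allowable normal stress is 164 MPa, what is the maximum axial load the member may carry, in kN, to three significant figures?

A = 1310 mm².
P_max = σ_allow · A = 164 · 1310 = 214900 N = 214.9 kN.

215 kN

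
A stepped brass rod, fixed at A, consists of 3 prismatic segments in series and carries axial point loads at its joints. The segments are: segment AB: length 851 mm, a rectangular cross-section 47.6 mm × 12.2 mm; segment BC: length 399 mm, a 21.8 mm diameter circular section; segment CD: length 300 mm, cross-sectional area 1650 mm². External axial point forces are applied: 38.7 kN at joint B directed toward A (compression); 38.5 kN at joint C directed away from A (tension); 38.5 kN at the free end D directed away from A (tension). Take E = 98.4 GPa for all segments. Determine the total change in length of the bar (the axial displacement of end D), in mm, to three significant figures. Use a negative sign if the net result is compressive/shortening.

1.48 mm

Internal axial forces (sectioning from the free end, tension +): N_CD = 38.5 kN, N_BC = 77 kN, N_AB = 38.3 kN.
A_AB = 580.7 mm².
A_BC = 373.3 mm².
δ_AB = 38300·851/(580.7·98400) = 0.5704 mm
δ_BC = 77000·399/(373.3·98400) = 0.8365 mm
δ_CD = 38500·300/(1650·98400) = 0.07114 mm
δ = Σδ_i = 1.478 mm.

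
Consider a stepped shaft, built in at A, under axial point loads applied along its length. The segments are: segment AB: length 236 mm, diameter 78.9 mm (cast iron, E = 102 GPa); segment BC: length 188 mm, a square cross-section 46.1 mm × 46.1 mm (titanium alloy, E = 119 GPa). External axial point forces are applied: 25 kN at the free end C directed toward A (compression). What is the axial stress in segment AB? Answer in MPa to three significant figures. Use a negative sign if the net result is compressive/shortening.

Internal axial forces (sectioning from the free end, tension +): N_BC = -25 kN, N_AB = -25 kN.
A_AB = 4889 mm².
σ_AB = N_AB/A_AB = -25000/4889 = -5.113 MPa.

-5.11 MPa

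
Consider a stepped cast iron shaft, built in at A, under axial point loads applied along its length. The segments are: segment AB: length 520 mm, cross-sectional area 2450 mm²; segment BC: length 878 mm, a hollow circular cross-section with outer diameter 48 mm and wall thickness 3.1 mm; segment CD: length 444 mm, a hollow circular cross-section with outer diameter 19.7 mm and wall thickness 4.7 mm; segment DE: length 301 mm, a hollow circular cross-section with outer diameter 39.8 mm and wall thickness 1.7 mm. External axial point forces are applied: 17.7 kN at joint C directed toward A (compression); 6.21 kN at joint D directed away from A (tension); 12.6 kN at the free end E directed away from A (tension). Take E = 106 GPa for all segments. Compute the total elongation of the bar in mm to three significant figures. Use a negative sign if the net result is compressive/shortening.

Internal axial forces (sectioning from the free end, tension +): N_DE = 12.6 kN, N_CD = 18.81 kN, N_BC = 1.11 kN, N_AB = 1.11 kN.
A_BC = 437.3 mm².
A_CD = 221.5 mm².
A_DE = 203.5 mm².
δ_AB = 1110·520/(2450·106000) = 0.002223 mm
δ_BC = 1110·878/(437.3·106000) = 0.02103 mm
δ_CD = 18810·444/(221.5·106000) = 0.3557 mm
δ_DE = 12600·301/(203.5·106000) = 0.1758 mm
δ = Σδ_i = 0.5548 mm.

0.555 mm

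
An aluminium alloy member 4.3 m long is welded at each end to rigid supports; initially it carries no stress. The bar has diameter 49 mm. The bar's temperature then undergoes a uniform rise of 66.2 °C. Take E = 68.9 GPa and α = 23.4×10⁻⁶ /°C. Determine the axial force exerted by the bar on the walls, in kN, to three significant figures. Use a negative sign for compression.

Free thermal expansion αLΔT = 23.4e-6 · 4300 · 66.2 = 6.661 mm.
The walls impose strain ε = −(6.661)/4300 = -1.5491e-03; σ = Eε = 68900 · -1.5491e-03 = -106.7 MPa.
Wall reaction R = σ·A = -106.7·1886 = -201300 N = -201.3 kN.

-201 kN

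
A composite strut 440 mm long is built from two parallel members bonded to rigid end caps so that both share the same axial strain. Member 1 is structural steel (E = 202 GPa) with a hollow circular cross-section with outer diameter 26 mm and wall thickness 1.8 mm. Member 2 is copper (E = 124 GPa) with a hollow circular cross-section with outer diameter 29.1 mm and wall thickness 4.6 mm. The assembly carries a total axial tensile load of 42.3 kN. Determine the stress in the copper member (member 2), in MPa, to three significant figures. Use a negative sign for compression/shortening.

73.3 MPa

A_1 = 136.8 mm².
A_2 = 354.1 mm².
Equal strain + equilibrium ⇒ each member carries load in proportion to AE: A₁E₁ = 27640000 N, A₂E₂ = 43900000 N, ΣAE = 71550000 N.
σ₂ = P·E₂/ΣAE = 42300·124000/71550000 = 73.31 MPa.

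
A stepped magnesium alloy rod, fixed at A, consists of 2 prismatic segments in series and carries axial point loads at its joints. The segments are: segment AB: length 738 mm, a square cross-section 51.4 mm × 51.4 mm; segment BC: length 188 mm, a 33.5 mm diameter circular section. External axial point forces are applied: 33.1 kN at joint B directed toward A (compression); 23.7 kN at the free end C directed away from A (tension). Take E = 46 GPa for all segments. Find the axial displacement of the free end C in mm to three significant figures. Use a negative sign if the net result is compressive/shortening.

Internal axial forces (sectioning from the free end, tension +): N_BC = 23.7 kN, N_AB = -9.4 kN.
A_AB = 2642 mm².
A_BC = 881.4 mm².
δ_AB = -9400·738/(2642·46000) = -0.05708 mm
δ_BC = 23700·188/(881.4·46000) = 0.1099 mm
δ = Σδ_i = 0.05281 mm.

0.0528 mm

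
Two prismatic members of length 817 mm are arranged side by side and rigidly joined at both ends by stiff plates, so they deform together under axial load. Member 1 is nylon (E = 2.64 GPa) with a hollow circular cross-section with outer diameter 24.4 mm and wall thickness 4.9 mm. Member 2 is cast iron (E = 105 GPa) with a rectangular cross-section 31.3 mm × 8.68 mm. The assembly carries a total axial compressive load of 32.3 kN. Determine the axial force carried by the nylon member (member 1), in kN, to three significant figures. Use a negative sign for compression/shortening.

A_1 = 300.2 mm².
A_2 = 271.7 mm².
Equal strain + equilibrium ⇒ each member carries load in proportion to AE: A₁E₁ = 792500 N, A₂E₂ = 28530000 N, ΣAE = 29320000 N.
F₁ = P·A₁E₁/ΣAE = -32300·792500/29320000 = -873 N.

-0.873 kN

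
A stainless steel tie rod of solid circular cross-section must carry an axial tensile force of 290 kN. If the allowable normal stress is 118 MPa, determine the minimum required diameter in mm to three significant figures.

Required area A ≥ P/σ_allow = 290000/118 = 2458 mm².
For a solid circular section, d ≥ √(4A/π) = 55.94 mm.

55.9 mm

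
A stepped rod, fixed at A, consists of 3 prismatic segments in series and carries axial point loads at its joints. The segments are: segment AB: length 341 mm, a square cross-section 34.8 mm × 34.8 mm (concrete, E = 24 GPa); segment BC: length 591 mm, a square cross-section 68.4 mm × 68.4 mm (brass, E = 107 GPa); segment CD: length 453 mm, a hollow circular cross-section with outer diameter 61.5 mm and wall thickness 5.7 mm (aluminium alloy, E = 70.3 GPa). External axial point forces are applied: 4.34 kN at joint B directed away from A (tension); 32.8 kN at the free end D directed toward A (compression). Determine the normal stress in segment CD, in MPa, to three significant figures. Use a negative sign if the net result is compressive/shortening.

-32.8 MPa

Internal axial forces (sectioning from the free end, tension +): N_CD = -32.8 kN, N_BC = -32.8 kN, N_AB = -28.46 kN.
A_CD = 999.2 mm².
σ_CD = N_CD/A_CD = -32800/999.2 = -32.83 MPa.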